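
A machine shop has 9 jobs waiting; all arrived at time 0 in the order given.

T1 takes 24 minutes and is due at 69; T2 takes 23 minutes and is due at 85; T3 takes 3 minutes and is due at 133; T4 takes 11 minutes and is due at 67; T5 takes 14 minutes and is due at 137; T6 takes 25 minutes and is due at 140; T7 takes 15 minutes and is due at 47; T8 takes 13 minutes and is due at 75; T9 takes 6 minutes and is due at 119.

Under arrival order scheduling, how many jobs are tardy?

FIFO (arrival order): T1 T2 T3 T4 T5 T6 T7 T8 T9.
T1: 0→24, due 69, tardiness 0
T2: 24→47, due 85, tardiness 0
T3: 47→50, due 133, tardiness 0
T4: 50→61, due 67, tardiness 0
T5: 61→75, due 137, tardiness 0
T6: 75→100, due 140, tardiness 0
T7: 100→115, due 47, tardiness 68
T8: 115→128, due 75, tardiness 53
T9: 128→134, due 119, tardiness 15
Late jobs: 3.

3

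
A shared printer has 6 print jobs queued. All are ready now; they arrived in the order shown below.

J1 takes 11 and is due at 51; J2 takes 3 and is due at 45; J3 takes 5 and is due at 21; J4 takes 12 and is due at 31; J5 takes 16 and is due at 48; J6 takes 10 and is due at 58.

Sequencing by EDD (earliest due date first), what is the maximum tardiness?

0

EDD (increasing due date): J3 J4 J2 J5 J1 J6.
J3: 0→5, due 21, tardiness 0
J4: 5→17, due 31, tardiness 0
J2: 17→20, due 45, tardiness 0
J5: 20→36, due 48, tardiness 0
J1: 36→47, due 51, tardiness 0
J6: 47→57, due 58, tardiness 0
Maximum = 0.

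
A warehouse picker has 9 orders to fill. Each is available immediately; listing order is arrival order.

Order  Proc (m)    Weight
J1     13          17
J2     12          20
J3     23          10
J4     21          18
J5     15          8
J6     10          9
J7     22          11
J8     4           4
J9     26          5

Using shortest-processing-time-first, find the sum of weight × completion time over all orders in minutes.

SPT (increasing processing time): J8 J6 J2 J1 J5 J4 J7 J3 J9.
J8: finishes 4, weight 4, w·C = 16
J6: finishes 14, weight 9, w·C = 126
J2: finishes 26, weight 20, w·C = 520
J1: finishes 39, weight 17, w·C = 663
J5: finishes 54, weight 8, w·C = 432
J4: finishes 75, weight 18, w·C = 1350
J7: finishes 97, weight 11, w·C = 1067
J3: finishes 120, weight 10, w·C = 1200
J9: finishes 146, weight 5, w·C = 730
Sum = 16+126+520+663+432+1350+1067+1200+730 = 6104.

6104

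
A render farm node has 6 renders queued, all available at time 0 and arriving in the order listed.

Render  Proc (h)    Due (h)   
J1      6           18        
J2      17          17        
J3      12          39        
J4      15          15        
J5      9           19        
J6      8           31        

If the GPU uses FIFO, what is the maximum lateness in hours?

FIFO (arrival order): J1 J2 J3 J4 J5 J6.
J1: 0→6, due 18, lateness -12
J2: 6→23, due 17, lateness 6
J3: 23→35, due 39, lateness -4
J4: 35→50, due 15, lateness 35
J5: 50→59, due 19, lateness 40
J6: 59→67, due 31, lateness 36
Maximum = 40.

40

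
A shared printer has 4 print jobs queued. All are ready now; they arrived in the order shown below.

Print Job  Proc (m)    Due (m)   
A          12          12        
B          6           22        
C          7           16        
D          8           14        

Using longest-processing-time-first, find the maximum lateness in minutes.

LPT (decreasing processing time): A D C B.
A: 0→12, due 12, lateness 0
D: 12→20, due 14, lateness 6
C: 20→27, due 16, lateness 11
B: 27→33, due 22, lateness 11
Maximum = 11.

11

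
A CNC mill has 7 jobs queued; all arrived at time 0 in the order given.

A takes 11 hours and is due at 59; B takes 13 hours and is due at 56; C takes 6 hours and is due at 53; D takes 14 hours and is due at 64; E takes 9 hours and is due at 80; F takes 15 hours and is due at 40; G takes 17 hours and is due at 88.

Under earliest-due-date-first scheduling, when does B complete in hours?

EDD (increasing due date): F C B A D E G.
F: 0→15
C: 15→21
B: 21→34

34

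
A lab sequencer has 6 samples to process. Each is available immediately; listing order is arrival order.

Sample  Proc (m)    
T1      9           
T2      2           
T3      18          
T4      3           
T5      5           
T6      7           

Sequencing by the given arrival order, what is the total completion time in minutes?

FIFO (arrival order): T1 T2 T3 T4 T5 T6.
T1: 0→9
T2: 9→11
T3: 11→29
T4: 29→32
T5: 32→37
T6: 37→44
Sum = 9+11+29+32+37+44 = 162.

162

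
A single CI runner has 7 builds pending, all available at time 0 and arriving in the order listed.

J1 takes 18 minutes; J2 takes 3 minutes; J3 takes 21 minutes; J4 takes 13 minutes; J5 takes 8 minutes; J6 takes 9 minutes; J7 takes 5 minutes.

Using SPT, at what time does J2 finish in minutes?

SPT (increasing processing time): J2 J7 J5 J6 J4 J1 J3.
J2: 0→3

3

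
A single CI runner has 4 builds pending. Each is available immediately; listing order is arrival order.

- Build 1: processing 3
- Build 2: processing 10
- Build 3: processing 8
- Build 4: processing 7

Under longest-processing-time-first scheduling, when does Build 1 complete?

LPT (decreasing processing time): Build 2 Build 3 Build 4 Build 1.
Build 2: 0→10
Build 3: 10→18
Build 4: 18→25
Build 1: 25→28

28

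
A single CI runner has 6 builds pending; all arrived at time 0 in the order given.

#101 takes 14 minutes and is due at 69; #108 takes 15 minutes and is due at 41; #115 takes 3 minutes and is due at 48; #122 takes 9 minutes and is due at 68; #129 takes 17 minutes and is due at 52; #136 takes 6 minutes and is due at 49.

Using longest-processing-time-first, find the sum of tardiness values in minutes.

28

LPT (decreasing processing time): #129 #108 #101 #122 #136 #115.
#129: 0→17, due 52, tardiness 0
#108: 17→32, due 41, tardiness 0
#101: 32→46, due 69, tardiness 0
#122: 46→55, due 68, tardiness 0
#136: 55→61, due 49, tardiness 12
#115: 61→64, due 48, tardiness 16
Sum = 0+0+0+0+12+16 = 28.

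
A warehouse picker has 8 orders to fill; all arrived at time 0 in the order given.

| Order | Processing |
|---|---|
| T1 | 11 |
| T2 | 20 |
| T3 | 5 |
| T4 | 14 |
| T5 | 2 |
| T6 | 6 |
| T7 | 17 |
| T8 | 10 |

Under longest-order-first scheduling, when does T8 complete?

72

LPT (decreasing processing time): T2 T7 T4 T1 T8 T6 T3 T5.
T2: 0→20
T7: 20→37
T4: 37→51
T1: 51→62
T8: 62→72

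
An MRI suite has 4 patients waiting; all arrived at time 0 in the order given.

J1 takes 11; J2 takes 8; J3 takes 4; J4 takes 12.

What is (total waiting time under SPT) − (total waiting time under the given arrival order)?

SPT (increasing processing time): J3 J2 J1 J4.
J3: waits 0, runs 0→4
J2: waits 4, runs 4→12
J1: waits 12, runs 12→23
J4: waits 23, runs 23→35
Sum = 0+4+12+23 = 39.
FIFO (arrival order): J1 J2 J3 J4.
J1: waits 0, runs 0→11
J2: waits 11, runs 11→19
J3: waits 19, runs 19→23
J4: waits 23, runs 23→35
Sum = 0+11+19+23 = 53.
Difference = 39 − 53 = -14.

-14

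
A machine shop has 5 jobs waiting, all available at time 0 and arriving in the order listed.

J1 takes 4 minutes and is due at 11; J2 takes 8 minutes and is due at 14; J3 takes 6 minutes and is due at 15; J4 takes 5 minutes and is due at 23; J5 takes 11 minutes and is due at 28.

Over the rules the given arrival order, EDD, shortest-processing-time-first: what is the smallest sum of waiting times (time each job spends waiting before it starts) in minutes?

51

FIFO (arrival order): J1 J2 J3 J4 J5.
J1: waits 0, runs 0→4
J2: waits 4, runs 4→12
J3: waits 12, runs 12→18
J4: waits 18, runs 18→23
J5: waits 23, runs 23→34
Sum = 0+4+12+18+23 = 57.
EDD (increasing due date): J1 J2 J3 J4 J5.
J1: waits 0, runs 0→4
J2: waits 4, runs 4→12
J3: waits 12, runs 12→18
J4: waits 18, runs 18→23
J5: waits 23, runs 23→34
Sum = 0+4+12+18+23 = 57.
SPT (increasing processing time): J1 J4 J3 J2 J5.
J1: waits 0, runs 0→4
J4: waits 4, runs 4→9
J3: waits 9, runs 9→15
J2: waits 15, runs 15→23
J5: waits 23, runs 23→34
Sum = 0+4+9+15+23 = 51.
FIFO 57, EDD 57, SPT 51 → minimum 51.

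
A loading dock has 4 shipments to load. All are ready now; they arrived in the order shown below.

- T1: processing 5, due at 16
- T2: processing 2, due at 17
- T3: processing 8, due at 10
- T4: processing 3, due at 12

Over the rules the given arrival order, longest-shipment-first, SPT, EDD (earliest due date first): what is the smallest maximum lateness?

1

FIFO (arrival order): T1 T2 T3 T4.
T1: 0→5, due 16, lateness -11
T2: 5→7, due 17, lateness -10
T3: 7→15, due 10, lateness 5
T4: 15→18, due 12, lateness 6
Maximum = 6.
LPT (decreasing processing time): T3 T1 T4 T2.
T3: 0→8, due 10, lateness -2
T1: 8→13, due 16, lateness -3
T4: 13→16, due 12, lateness 4
T2: 16→18, due 17, lateness 1
Maximum = 4.
SPT (increasing processing time): T2 T4 T1 T3.
T2: 0→2, due 17, lateness -15
T4: 2→5, due 12, lateness -7
T1: 5→10, due 16, lateness -6
T3: 10→18, due 10, lateness 8
Maximum = 8.
EDD (increasing due date): T3 T4 T1 T2.
T3: 0→8, due 10, lateness -2
T4: 8→11, due 12, lateness -1
T1: 11→16, due 16, lateness 0
T2: 16→18, due 17, lateness 1
Maximum = 1.
FIFO 6, LPT 4, SPT 8, EDD 1 → minimum 1.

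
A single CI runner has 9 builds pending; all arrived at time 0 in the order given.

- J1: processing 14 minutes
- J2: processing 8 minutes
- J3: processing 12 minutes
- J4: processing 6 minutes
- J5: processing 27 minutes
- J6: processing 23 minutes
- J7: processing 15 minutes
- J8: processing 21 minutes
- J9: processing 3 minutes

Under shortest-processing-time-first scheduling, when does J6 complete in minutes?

SPT (increasing processing time): J9 J4 J2 J3 J1 J7 J8 J6 J5.
J9: 0→3
J4: 3→9
J2: 9→17
J3: 17→29
J1: 29→43
J7: 43→58
J8: 58→79
J6: 79→102

102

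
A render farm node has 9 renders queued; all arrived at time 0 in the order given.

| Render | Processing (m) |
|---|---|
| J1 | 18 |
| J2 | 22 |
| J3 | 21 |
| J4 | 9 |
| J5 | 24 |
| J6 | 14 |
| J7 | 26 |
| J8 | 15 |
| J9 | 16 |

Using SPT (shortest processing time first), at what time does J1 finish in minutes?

72

SPT (increasing processing time): J4 J6 J8 J9 J1 J3 J2 J5 J7.
J4: 0→9
J6: 9→23
J8: 23→38
J9: 38→54
J1: 54→72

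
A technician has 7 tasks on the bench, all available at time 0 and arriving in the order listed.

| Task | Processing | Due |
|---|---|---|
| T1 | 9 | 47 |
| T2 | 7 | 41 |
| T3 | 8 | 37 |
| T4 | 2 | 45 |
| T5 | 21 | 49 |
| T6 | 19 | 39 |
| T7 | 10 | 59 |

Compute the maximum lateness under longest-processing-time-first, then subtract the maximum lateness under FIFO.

LPT (decreasing processing time): T5 T6 T7 T1 T3 T2 T4.
T5: 0→21, due 49, lateness -28
T6: 21→40, due 39, lateness 1
T7: 40→50, due 59, lateness -9
T1: 50→59, due 47, lateness 12
T3: 59→67, due 37, lateness 30
T2: 67→74, due 41, lateness 33
T4: 74→76, due 45, lateness 31
Maximum = 33.
FIFO (arrival order): T1 T2 T3 T4 T5 T6 T7.
T1: 0→9, due 47, lateness -38
T2: 9→16, due 41, lateness -25
T3: 16→24, due 37, lateness -13
T4: 24→26, due 45, lateness -19
T5: 26→47, due 49, lateness -2
T6: 47→66, due 39, lateness 27
T7: 66→76, due 59, lateness 17
Maximum = 27.
Difference = 33 − 27 = 6.

6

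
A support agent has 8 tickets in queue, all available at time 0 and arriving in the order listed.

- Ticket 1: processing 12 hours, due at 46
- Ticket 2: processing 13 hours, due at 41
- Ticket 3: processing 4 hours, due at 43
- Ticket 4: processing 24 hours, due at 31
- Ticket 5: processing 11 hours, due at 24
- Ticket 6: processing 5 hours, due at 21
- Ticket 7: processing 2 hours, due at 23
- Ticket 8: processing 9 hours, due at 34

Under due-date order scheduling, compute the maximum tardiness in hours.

34

EDD (increasing due date): Ticket 6 Ticket 7 Ticket 5 Ticket 4 Ticket 8 Ticket 2 Ticket 3 Ticket 1.
Ticket 6: 0→5, due 21, tardiness 0
Ticket 7: 5→7, due 23, tardiness 0
Ticket 5: 7→18, due 24, tardiness 0
Ticket 4: 18→42, due 31, tardiness 11
Ticket 8: 42→51, due 34, tardiness 17
Ticket 2: 51→64, due 41, tardiness 23
Ticket 3: 64→68, due 43, tardiness 25
Ticket 1: 68→80, due 46, tardiness 34
Maximum = 34.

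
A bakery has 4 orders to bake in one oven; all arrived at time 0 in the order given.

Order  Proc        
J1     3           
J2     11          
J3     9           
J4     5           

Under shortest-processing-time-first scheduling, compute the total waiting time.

28

SPT (increasing processing time): J1 J4 J3 J2.
J1: waits 0, runs 0→3
J4: waits 3, runs 3→8
J3: waits 8, runs 8→17
J2: waits 17, runs 17→28
Sum = 0+3+8+17 = 28.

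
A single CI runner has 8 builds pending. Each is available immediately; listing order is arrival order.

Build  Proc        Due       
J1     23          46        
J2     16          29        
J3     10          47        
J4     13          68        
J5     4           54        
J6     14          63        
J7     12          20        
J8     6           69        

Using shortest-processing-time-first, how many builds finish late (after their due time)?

SPT (increasing processing time): J5 J8 J3 J7 J4 J6 J2 J1.
J5: 0→4, due 54, tardiness 0
J8: 4→10, due 69, tardiness 0
J3: 10→20, due 47, tardiness 0
J7: 20→32, due 20, tardiness 12
J4: 32→45, due 68, tardiness 0
J6: 45→59, due 63, tardiness 0
J2: 59→75, due 29, tardiness 46
J1: 75→98, due 46, tardiness 52
Late builds: 3.

3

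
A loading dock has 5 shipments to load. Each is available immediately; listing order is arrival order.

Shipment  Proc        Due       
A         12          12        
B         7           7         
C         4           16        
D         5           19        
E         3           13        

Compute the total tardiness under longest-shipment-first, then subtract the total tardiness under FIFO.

1

LPT (decreasing processing time): A B D C E.
A: 0→12, due 12, tardiness 0
B: 12→19, due 7, tardiness 12
D: 19→24, due 19, tardiness 5
C: 24→28, due 16, tardiness 12
E: 28→31, due 13, tardiness 18
Sum = 0+12+5+12+18 = 47.
FIFO (arrival order): A B C D E.
A: 0→12, due 12, tardiness 0
B: 12→19, due 7, tardiness 12
C: 19→23, due 16, tardiness 7
D: 23→28, due 19, tardiness 9
E: 28→31, due 13, tardiness 18
Sum = 0+12+7+9+18 = 46.
Difference = 47 − 46 = 1.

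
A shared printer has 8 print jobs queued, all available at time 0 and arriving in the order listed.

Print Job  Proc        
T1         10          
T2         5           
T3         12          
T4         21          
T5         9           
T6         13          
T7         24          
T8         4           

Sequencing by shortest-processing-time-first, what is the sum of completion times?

324

SPT (increasing processing time): T8 T2 T5 T1 T3 T6 T4 T7.
T8: 0→4
T2: 4→9
T5: 9→18
T1: 18→28
T3: 28→40
T6: 40→53
T4: 53→74
T7: 74→98
Sum = 4+9+18+28+40+53+74+98 = 324.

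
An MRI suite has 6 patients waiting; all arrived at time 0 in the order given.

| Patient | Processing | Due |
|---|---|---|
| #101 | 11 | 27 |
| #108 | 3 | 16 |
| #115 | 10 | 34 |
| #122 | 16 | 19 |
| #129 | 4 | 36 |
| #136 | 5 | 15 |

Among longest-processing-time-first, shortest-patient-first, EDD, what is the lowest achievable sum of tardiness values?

LPT (decreasing processing time): #122 #101 #115 #136 #129 #108.
#122: 0→16, due 19, tardiness 0
#101: 16→27, due 27, tardiness 0
#115: 27→37, due 34, tardiness 3
#136: 37→42, due 15, tardiness 27
#129: 42→46, due 36, tardiness 10
#108: 46→49, due 16, tardiness 33
Sum = 0+0+3+27+10+33 = 73.
SPT (increasing processing time): #108 #129 #136 #115 #101 #122.
#108: 0→3, due 16, tardiness 0
#129: 3→7, due 36, tardiness 0
#136: 7→12, due 15, tardiness 0
#115: 12→22, due 34, tardiness 0
#101: 22→33, due 27, tardiness 6
#122: 33→49, due 19, tardiness 30
Sum = 0+0+0+0+6+30 = 36.
EDD (increasing due date): #136 #108 #122 #101 #115 #129.
#136: 0→5, due 15, tardiness 0
#108: 5→8, due 16, tardiness 0
#122: 8→24, due 19, tardiness 5
#101: 24→35, due 27, tardiness 8
#115: 35→45, due 34, tardiness 11
#129: 45→49, due 36, tardiness 13
Sum = 0+0+5+8+11+13 = 37.
LPT 73, SPT 36, EDD 37 → minimum 36.

36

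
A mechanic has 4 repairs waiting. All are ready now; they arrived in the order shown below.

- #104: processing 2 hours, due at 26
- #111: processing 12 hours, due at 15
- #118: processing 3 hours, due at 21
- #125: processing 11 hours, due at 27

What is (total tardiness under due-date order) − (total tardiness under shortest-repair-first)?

-12

EDD (increasing due date): #111 #118 #104 #125.
#111: 0→12, due 15, tardiness 0
#118: 12→15, due 21, tardiness 0
#104: 15→17, due 26, tardiness 0
#125: 17→28, due 27, tardiness 1
Sum = 0+0+0+1 = 1.
SPT (increasing processing time): #104 #118 #125 #111.
#104: 0→2, due 26, tardiness 0
#118: 2→5, due 21, tardiness 0
#125: 5→16, due 27, tardiness 0
#111: 16→28, due 15, tardiness 13
Sum = 0+0+0+13 = 13.
Difference = 1 − 13 = -12.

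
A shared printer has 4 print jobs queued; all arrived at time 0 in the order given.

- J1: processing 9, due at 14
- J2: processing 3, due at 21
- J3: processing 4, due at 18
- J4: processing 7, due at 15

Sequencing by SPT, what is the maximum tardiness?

SPT (increasing processing time): J2 J3 J4 J1.
J2: 0→3, due 21, tardiness 0
J3: 3→7, due 18, tardiness 0
J4: 7→14, due 15, tardiness 0
J1: 14→23, due 14, tardiness 9
Maximum = 9.

9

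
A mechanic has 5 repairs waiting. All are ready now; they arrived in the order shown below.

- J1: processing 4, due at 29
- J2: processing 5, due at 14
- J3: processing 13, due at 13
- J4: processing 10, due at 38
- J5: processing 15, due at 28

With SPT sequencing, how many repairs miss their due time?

2

SPT (increasing processing time): J1 J2 J4 J3 J5.
J1: 0→4, due 29, tardiness 0
J2: 4→9, due 14, tardiness 0
J4: 9→19, due 38, tardiness 0
J3: 19→32, due 13, tardiness 19
J5: 32→47, due 28, tardiness 19
Late repairs: 2.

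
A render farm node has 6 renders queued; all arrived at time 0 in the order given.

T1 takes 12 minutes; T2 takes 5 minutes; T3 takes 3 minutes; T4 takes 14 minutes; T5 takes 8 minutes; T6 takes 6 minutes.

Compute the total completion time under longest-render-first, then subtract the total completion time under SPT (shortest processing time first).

78

LPT (decreasing processing time): T4 T1 T5 T6 T2 T3.
T4: 0→14
T1: 14→26
T5: 26→34
T6: 34→40
T2: 40→45
T3: 45→48
Sum = 14+26+34+40+45+48 = 207.
SPT (increasing processing time): T3 T2 T6 T5 T1 T4.
T3: 0→3
T2: 3→8
T6: 8→14
T5: 14→22
T1: 22→34
T4: 34→48
Sum = 3+8+14+22+34+48 = 129.
Difference = 207 − 129 = 78.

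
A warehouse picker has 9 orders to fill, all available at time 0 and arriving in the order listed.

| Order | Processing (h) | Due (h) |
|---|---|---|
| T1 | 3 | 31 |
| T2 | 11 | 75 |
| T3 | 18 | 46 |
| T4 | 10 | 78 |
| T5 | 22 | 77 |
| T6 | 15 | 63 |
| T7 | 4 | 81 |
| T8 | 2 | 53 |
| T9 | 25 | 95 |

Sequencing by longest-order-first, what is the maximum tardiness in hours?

LPT (decreasing processing time): T9 T5 T3 T6 T2 T4 T7 T1 T8.
T9: 0→25, due 95, tardiness 0
T5: 25→47, due 77, tardiness 0
T3: 47→65, due 46, tardiness 19
T6: 65→80, due 63, tardiness 17
T2: 80→91, due 75, tardiness 16
T4: 91→101, due 78, tardiness 23
T7: 101→105, due 81, tardiness 24
T1: 105→108, due 31, tardiness 77
T8: 108→110, due 53, tardiness 57
Maximum = 77.

77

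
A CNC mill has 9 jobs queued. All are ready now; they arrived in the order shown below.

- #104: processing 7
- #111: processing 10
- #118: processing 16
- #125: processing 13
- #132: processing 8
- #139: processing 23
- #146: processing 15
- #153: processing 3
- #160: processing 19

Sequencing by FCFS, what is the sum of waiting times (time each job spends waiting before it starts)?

421

FIFO (arrival order): #104 #111 #118 #125 #132 #139 #146 #153 #160.
#104: waits 0, runs 0→7
#111: waits 7, runs 7→17
#118: waits 17, runs 17→33
#125: waits 33, runs 33→46
#132: waits 46, runs 46→54
#139: waits 54, runs 54→77
#146: waits 77, runs 77→92
#153: waits 92, runs 92→95
#160: waits 95, runs 95→114
Sum = 0+7+17+33+46+54+77+92+95 = 421.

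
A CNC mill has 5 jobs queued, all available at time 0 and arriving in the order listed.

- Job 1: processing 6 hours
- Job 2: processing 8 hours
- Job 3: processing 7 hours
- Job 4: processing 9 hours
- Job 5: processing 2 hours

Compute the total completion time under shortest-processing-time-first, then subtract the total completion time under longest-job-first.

-32

SPT (increasing processing time): Job 5 Job 1 Job 3 Job 2 Job 4.
Job 5: 0→2
Job 1: 2→8
Job 3: 8→15
Job 2: 15→23
Job 4: 23→32
Sum = 2+8+15+23+32 = 80.
LPT (decreasing processing time): Job 4 Job 2 Job 3 Job 1 Job 5.
Job 4: 0→9
Job 2: 9→17
Job 3: 17→24
Job 1: 24→30
Job 5: 30→32
Sum = 9+17+24+30+32 = 112.
Difference = 80 − 112 = -32.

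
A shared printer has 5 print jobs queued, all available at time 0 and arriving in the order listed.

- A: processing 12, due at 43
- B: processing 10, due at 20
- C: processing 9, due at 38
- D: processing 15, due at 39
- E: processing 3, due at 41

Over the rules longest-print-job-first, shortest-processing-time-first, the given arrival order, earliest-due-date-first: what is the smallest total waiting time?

71

LPT (decreasing processing time): D A B C E.
D: waits 0, runs 0→15
A: waits 15, runs 15→27
B: waits 27, runs 27→37
C: waits 37, runs 37→46
E: waits 46, runs 46→49
Sum = 0+15+27+37+46 = 125.
SPT (increasing processing time): E C B A D.
E: waits 0, runs 0→3
C: waits 3, runs 3→12
B: waits 12, runs 12→22
A: waits 22, runs 22→34
D: waits 34, runs 34→49
Sum = 0+3+12+22+34 = 71.
FIFO (arrival order): A B C D E.
A: waits 0, runs 0→12
B: waits 12, runs 12→22
C: waits 22, runs 22→31
D: waits 31, runs 31→46
E: waits 46, runs 46→49
Sum = 0+12+22+31+46 = 111.
EDD (increasing due date): B C D E A.
B: waits 0, runs 0→10
C: waits 10, runs 10→19
D: waits 19, runs 19→34
E: waits 34, runs 34→37
A: waits 37, runs 37→49
Sum = 0+10+19+34+37 = 100.
LPT 125, SPT 71, FIFO 111, EDD 100 → minimum 71.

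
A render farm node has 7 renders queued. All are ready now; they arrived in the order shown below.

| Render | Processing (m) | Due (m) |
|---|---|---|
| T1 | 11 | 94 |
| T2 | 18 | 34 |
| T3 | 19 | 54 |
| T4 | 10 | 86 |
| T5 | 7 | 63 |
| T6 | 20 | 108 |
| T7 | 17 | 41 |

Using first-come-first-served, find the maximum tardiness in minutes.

61

FIFO (arrival order): T1 T2 T3 T4 T5 T6 T7.
T1: 0→11, due 94, tardiness 0
T2: 11→29, due 34, tardiness 0
T3: 29→48, due 54, tardiness 0
T4: 48→58, due 86, tardiness 0
T5: 58→65, due 63, tardiness 2
T6: 65→85, due 108, tardiness 0
T7: 85→102, due 41, tardiness 61
Maximum = 61.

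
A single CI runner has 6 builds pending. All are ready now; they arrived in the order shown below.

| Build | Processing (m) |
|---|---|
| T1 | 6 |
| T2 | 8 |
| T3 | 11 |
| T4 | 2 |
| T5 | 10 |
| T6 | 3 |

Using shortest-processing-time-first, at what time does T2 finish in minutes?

SPT (increasing processing time): T4 T6 T1 T2 T5 T3.
T4: 0→2
T6: 2→5
T1: 5→11
T2: 11→19

19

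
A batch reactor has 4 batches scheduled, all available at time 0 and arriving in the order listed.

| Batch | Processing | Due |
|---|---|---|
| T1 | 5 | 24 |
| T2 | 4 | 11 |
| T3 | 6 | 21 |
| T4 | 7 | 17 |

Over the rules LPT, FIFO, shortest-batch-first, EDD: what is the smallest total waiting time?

28

LPT (decreasing processing time): T4 T3 T1 T2.
T4: waits 0, runs 0→7
T3: waits 7, runs 7→13
T1: waits 13, runs 13→18
T2: waits 18, runs 18→22
Sum = 0+7+13+18 = 38.
FIFO (arrival order): T1 T2 T3 T4.
T1: waits 0, runs 0→5
T2: waits 5, runs 5→9
T3: waits 9, runs 9→15
T4: waits 15, runs 15→22
Sum = 0+5+9+15 = 29.
SPT (increasing processing time): T2 T1 T3 T4.
T2: waits 0, runs 0→4
T1: waits 4, runs 4→9
T3: waits 9, runs 9→15
T4: waits 15, runs 15→22
Sum = 0+4+9+15 = 28.
EDD (increasing due date): T2 T4 T3 T1.
T2: waits 0, runs 0→4
T4: waits 4, runs 4→11
T3: waits 11, runs 11→17
T1: waits 17, runs 17→22
Sum = 0+4+11+17 = 32.
LPT 38, FIFO 29, SPT 28, EDD 32 → minimum 28.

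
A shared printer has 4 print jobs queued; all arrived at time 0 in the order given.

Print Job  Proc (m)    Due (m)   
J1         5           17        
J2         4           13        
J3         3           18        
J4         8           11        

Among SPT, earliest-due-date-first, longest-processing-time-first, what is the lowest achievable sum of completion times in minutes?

SPT (increasing processing time): J3 J2 J1 J4.
J3: 0→3
J2: 3→7
J1: 7→12
J4: 12→20
Sum = 3+7+12+20 = 42.
EDD (increasing due date): J4 J2 J1 J3.
J4: 0→8
J2: 8→12
J1: 12→17
J3: 17→20
Sum = 8+12+17+20 = 57.
LPT (decreasing processing time): J4 J1 J2 J3.
J4: 0→8
J1: 8→13
J2: 13→17
J3: 17→20
Sum = 8+13+17+20 = 58.
SPT 42, EDD 57, LPT 58 → minimum 42.

42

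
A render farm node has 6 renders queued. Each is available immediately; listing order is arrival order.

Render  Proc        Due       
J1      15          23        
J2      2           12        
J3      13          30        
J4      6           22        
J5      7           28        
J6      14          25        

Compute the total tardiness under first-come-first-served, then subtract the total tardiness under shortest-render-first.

FIFO (arrival order): J1 J2 J3 J4 J5 J6.
J1: 0→15, due 23, tardiness 0
J2: 15→17, due 12, tardiness 5
J3: 17→30, due 30, tardiness 0
J4: 30→36, due 22, tardiness 14
J5: 36→43, due 28, tardiness 15
J6: 43→57, due 25, tardiness 32
Sum = 0+5+0+14+15+32 = 66.
SPT (increasing processing time): J2 J4 J5 J3 J6 J1.
J2: 0→2, due 12, tardiness 0
J4: 2→8, due 22, tardiness 0
J5: 8→15, due 28, tardiness 0
J3: 15→28, due 30, tardiness 0
J6: 28→42, due 25, tardiness 17
J1: 42→57, due 23, tardiness 34
Sum = 0+0+0+0+17+34 = 51.
Difference = 66 − 51 = 15.

15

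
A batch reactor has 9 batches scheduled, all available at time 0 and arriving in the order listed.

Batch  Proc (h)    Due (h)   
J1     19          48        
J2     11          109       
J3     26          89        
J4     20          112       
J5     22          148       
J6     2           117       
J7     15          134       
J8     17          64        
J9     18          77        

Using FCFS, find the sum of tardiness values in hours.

141

FIFO (arrival order): J1 J2 J3 J4 J5 J6 J7 J8 J9.
J1: 0→19, due 48, tardiness 0
J2: 19→30, due 109, tardiness 0
J3: 30→56, due 89, tardiness 0
J4: 56→76, due 112, tardiness 0
J5: 76→98, due 148, tardiness 0
J6: 98→100, due 117, tardiness 0
J7: 100→115, due 134, tardiness 0
J8: 115→132, due 64, tardiness 68
J9: 132→150, due 77, tardiness 73
Sum = 0+0+0+0+0+0+0+68+73 = 141.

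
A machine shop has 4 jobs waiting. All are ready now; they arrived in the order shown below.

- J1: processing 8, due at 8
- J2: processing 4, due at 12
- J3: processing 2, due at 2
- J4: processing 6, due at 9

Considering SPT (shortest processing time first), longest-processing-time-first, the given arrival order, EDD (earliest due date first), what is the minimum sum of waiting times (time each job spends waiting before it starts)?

SPT (increasing processing time): J3 J2 J4 J1.
J3: waits 0, runs 0→2
J2: waits 2, runs 2→6
J4: waits 6, runs 6→12
J1: waits 12, runs 12→20
Sum = 0+2+6+12 = 20.
LPT (decreasing processing time): J1 J4 J2 J3.
J1: waits 0, runs 0→8
J4: waits 8, runs 8→14
J2: waits 14, runs 14→18
J3: waits 18, runs 18→20
Sum = 0+8+14+18 = 40.
FIFO (arrival order): J1 J2 J3 J4.
J1: waits 0, runs 0→8
J2: waits 8, runs 8→12
J3: waits 12, runs 12→14
J4: waits 14, runs 14→20
Sum = 0+8+12+14 = 34.
EDD (increasing due date): J3 J1 J4 J2.
J3: waits 0, runs 0→2
J1: waits 2, runs 2→10
J4: waits 10, runs 10→16
J2: waits 16, runs 16→20
Sum = 0+2+10+16 = 28.
SPT 20, LPT 40, FIFO 34, EDD 28 → minimum 20.

20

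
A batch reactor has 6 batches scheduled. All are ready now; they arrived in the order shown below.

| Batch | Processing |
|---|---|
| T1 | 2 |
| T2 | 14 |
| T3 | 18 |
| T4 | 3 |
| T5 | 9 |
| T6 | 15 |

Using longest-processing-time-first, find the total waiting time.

LPT (decreasing processing time): T3 T6 T2 T5 T4 T1.
T3: waits 0, runs 0→18
T6: waits 18, runs 18→33
T2: waits 33, runs 33→47
T5: waits 47, runs 47→56
T4: waits 56, runs 56→59
T1: waits 59, runs 59→61
Sum = 0+18+33+47+56+59 = 213.

213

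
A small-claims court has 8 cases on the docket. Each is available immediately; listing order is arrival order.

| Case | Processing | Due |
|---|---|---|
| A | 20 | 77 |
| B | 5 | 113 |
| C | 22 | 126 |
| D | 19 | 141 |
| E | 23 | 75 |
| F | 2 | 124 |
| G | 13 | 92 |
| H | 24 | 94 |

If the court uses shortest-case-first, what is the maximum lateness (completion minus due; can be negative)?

SPT (increasing processing time): F B G D A C E H.
F: 0→2, due 124, lateness -122
B: 2→7, due 113, lateness -106
G: 7→20, due 92, lateness -72
D: 20→39, due 141, lateness -102
A: 39→59, due 77, lateness -18
C: 59→81, due 126, lateness -45
E: 81→104, due 75, lateness 29
H: 104→128, due 94, lateness 34
Maximum = 34.

34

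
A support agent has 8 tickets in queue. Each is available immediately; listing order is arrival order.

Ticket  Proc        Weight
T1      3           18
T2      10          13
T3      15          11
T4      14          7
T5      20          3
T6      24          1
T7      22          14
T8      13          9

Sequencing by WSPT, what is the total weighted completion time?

WSPT (decreasing weight/processing-time ratio): T1 T2 T3 T8 T7 T4 T5 T6.
T1: finishes 3, weight 18, w·C = 54
T2: finishes 13, weight 13, w·C = 169
T3: finishes 28, weight 11, w·C = 308
T8: finishes 41, weight 9, w·C = 369
T7: finishes 63, weight 14, w·C = 882
T4: finishes 77, weight 7, w·C = 539
T5: finishes 97, weight 3, w·C = 291
T6: finishes 121, weight 1, w·C = 121
Sum = 54+169+308+369+882+539+291+121 = 2733.

2733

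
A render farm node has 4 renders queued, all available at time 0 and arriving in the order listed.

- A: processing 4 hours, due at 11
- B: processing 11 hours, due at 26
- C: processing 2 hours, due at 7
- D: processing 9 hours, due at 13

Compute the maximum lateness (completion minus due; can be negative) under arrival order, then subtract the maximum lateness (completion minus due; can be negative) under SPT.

FIFO (arrival order): A B C D.
A: 0→4, due 11, lateness -7
B: 4→15, due 26, lateness -11
C: 15→17, due 7, lateness 10
D: 17→26, due 13, lateness 13
Maximum = 13.
SPT (increasing processing time): C A D B.
C: 0→2, due 7, lateness -5
A: 2→6, due 11, lateness -5
D: 6→15, due 13, lateness 2
B: 15→26, due 26, lateness 0
Maximum = 2.
Difference = 13 − 2 = 11.

11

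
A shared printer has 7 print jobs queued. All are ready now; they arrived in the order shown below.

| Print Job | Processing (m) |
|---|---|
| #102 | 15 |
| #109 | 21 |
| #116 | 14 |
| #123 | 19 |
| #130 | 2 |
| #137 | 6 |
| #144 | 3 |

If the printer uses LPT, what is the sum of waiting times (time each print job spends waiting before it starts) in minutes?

LPT (decreasing processing time): #109 #123 #102 #116 #137 #144 #130.
#109: waits 0, runs 0→21
#123: waits 21, runs 21→40
#102: waits 40, runs 40→55
#116: waits 55, runs 55→69
#137: waits 69, runs 69→75
#144: waits 75, runs 75→78
#130: waits 78, runs 78→80
Sum = 0+21+40+55+69+75+78 = 338.

338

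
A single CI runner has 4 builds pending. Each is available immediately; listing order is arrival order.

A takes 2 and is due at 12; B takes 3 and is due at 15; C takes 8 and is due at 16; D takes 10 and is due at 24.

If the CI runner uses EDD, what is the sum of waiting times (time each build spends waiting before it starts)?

EDD (increasing due date): A B C D.
A: waits 0, runs 0→2
B: waits 2, runs 2→5
C: waits 5, runs 5→13
D: waits 13, runs 13→23
Sum = 0+2+5+13 = 20.

20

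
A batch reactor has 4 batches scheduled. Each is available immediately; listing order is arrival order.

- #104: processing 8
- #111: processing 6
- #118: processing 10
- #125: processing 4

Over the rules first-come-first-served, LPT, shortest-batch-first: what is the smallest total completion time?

FIFO (arrival order): #104 #111 #118 #125.
#104: 0→8
#111: 8→14
#118: 14→24
#125: 24→28
Sum = 8+14+24+28 = 74.
LPT (decreasing processing time): #118 #104 #111 #125.
#118: 0→10
#104: 10→18
#111: 18→24
#125: 24→28
Sum = 10+18+24+28 = 80.
SPT (increasing processing time): #125 #111 #104 #118.
#125: 0→4
#111: 4→10
#104: 10→18
#118: 18→28
Sum = 4+10+18+28 = 60.
FIFO 74, LPT 80, SPT 60 → minimum 60.

60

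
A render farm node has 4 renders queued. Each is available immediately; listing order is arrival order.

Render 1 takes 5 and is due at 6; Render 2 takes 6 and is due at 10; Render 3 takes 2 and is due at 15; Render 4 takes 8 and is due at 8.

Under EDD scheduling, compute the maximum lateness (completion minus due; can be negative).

9

EDD (increasing due date): Render 1 Render 4 Render 2 Render 3.
Render 1: 0→5, due 6, lateness -1
Render 4: 5→13, due 8, lateness 5
Render 2: 13→19, due 10, lateness 9
Render 3: 19→21, due 15, lateness 6
Maximum = 9.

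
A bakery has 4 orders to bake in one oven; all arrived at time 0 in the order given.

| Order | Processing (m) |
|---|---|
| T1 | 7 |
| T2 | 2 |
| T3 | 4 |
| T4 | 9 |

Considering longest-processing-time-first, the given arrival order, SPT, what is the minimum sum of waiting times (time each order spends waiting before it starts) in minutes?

LPT (decreasing processing time): T4 T1 T3 T2.
T4: waits 0, runs 0→9
T1: waits 9, runs 9→16
T3: waits 16, runs 16→20
T2: waits 20, runs 20→22
Sum = 0+9+16+20 = 45.
FIFO (arrival order): T1 T2 T3 T4.
T1: waits 0, runs 0→7
T2: waits 7, runs 7→9
T3: waits 9, runs 9→13
T4: waits 13, runs 13→22
Sum = 0+7+9+13 = 29.
SPT (increasing processing time): T2 T3 T1 T4.
T2: waits 0, runs 0→2
T3: waits 2, runs 2→6
T1: waits 6, runs 6→13
T4: waits 13, runs 13→22
Sum = 0+2+6+13 = 21.
LPT 45, FIFO 29, SPT 21 → minimum 21.

21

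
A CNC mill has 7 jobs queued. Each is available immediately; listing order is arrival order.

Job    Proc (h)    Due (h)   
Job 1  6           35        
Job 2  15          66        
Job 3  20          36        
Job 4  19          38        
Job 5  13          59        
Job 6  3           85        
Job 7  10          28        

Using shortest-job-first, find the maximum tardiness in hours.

50

SPT (increasing processing time): Job 6 Job 1 Job 7 Job 5 Job 2 Job 4 Job 3.
Job 6: 0→3, due 85, tardiness 0
Job 1: 3→9, due 35, tardiness 0
Job 7: 9→19, due 28, tardiness 0
Job 5: 19→32, due 59, tardiness 0
Job 2: 32→47, due 66, tardiness 0
Job 4: 47→66, due 38, tardiness 28
Job 3: 66→86, due 36, tardiness 50
Maximum = 50.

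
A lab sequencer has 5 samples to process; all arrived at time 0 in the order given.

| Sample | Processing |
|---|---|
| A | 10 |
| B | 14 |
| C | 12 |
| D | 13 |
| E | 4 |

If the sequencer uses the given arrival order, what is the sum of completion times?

FIFO (arrival order): A B C D E.
A: 0→10
B: 10→24
C: 24→36
D: 36→49
E: 49→53
Sum = 10+24+36+49+53 = 172.

172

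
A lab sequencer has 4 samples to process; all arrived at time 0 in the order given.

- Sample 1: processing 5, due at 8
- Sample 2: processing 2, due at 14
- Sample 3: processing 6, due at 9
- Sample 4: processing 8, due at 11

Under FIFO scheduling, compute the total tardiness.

FIFO (arrival order): Sample 1 Sample 2 Sample 3 Sample 4.
Sample 1: 0→5, due 8, tardiness 0
Sample 2: 5→7, due 14, tardiness 0
Sample 3: 7→13, due 9, tardiness 4
Sample 4: 13→21, due 11, tardiness 10
Sum = 0+0+4+10 = 14.

14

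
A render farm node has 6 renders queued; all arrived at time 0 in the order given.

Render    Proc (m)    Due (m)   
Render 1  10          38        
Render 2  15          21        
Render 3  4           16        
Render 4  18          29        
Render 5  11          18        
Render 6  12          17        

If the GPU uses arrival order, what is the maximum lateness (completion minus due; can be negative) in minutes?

53

FIFO (arrival order): Render 1 Render 2 Render 3 Render 4 Render 5 Render 6.
Render 1: 0→10, due 38, lateness -28
Render 2: 10→25, due 21, lateness 4
Render 3: 25→29, due 16, lateness 13
Render 4: 29→47, due 29, lateness 18
Render 5: 47→58, due 18, lateness 40
Render 6: 58→70, due 17, lateness 53
Maximum = 53.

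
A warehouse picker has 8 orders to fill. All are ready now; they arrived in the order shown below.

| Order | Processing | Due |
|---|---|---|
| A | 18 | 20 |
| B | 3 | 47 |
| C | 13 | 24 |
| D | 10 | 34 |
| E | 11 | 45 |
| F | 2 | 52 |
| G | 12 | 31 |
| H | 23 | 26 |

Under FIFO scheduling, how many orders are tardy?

6

FIFO (arrival order): A B C D E F G H.
A: 0→18, due 20, tardiness 0
B: 18→21, due 47, tardiness 0
C: 21→34, due 24, tardiness 10
D: 34→44, due 34, tardiness 10
E: 44→55, due 45, tardiness 10
F: 55→57, due 52, tardiness 5
G: 57→69, due 31, tardiness 38
H: 69→92, due 26, tardiness 66
Late orders: 6.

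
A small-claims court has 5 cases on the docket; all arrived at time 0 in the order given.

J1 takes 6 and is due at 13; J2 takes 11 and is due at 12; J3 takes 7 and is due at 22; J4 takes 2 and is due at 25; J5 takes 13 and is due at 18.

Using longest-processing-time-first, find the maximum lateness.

24

LPT (decreasing processing time): J5 J2 J3 J1 J4.
J5: 0→13, due 18, lateness -5
J2: 13→24, due 12, lateness 12
J3: 24→31, due 22, lateness 9
J1: 31→37, due 13, lateness 24
J4: 37→39, due 25, lateness 14
Maximum = 24.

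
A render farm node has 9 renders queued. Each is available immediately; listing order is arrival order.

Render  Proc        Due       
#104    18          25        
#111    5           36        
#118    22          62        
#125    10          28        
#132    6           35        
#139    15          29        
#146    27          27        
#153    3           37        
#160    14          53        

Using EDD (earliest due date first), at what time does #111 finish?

81

EDD (increasing due date): #104 #146 #125 #139 #132 #111 #153 #160 #118.
#104: 0→18
#146: 18→45
#125: 45→55
#139: 55→70
#132: 70→76
#111: 76→81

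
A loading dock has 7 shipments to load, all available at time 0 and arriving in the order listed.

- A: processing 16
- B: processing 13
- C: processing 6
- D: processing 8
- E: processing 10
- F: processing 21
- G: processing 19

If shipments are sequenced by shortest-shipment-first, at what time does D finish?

SPT (increasing processing time): C D E B A G F.
C: 0→6
D: 6→14

14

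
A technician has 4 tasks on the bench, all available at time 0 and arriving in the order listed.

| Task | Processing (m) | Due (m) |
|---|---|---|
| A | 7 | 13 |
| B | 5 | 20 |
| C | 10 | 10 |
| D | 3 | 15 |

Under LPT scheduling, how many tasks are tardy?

LPT (decreasing processing time): C A B D.
C: 0→10, due 10, tardiness 0
A: 10→17, due 13, tardiness 4
B: 17→22, due 20, tardiness 2
D: 22→25, due 15, tardiness 10
Late tasks: 3.

3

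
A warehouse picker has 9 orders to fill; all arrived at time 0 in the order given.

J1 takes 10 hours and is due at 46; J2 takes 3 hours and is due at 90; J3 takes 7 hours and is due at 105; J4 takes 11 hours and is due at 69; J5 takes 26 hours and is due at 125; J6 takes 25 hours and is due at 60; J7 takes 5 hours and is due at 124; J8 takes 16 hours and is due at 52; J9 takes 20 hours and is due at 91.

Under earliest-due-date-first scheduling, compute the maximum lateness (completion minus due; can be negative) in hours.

EDD (increasing due date): J1 J8 J6 J4 J2 J9 J3 J7 J5.
J1: 0→10, due 46, lateness -36
J8: 10→26, due 52, lateness -26
J6: 26→51, due 60, lateness -9
J4: 51→62, due 69, lateness -7
J2: 62→65, due 90, lateness -25
J9: 65→85, due 91, lateness -6
J3: 85→92, due 105, lateness -13
J7: 92→97, due 124, lateness -27
J5: 97→123, due 125, lateness -2
Maximum = -2.

-2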